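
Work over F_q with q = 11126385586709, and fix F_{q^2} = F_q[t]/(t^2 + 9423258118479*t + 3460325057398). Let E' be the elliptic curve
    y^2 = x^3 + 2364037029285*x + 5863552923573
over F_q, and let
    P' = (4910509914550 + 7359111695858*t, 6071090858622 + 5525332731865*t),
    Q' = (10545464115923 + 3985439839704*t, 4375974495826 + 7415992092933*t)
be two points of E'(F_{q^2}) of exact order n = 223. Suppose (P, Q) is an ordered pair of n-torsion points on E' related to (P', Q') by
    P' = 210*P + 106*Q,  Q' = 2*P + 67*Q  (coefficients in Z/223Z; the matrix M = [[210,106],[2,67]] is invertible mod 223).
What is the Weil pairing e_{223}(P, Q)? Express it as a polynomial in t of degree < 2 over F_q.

Since e_{223}(P,P)=e_{223}(Q,Q)=1 and e_{223}(Q,P)=e_{223}(P,Q)^{-1}, expanding e_{223}(210*P + 106*Q,2*P + 67*Q) leaves e(P,Q)^det(M).
210*67 - 106*2 = 13858; reduced mod 223: det = 32, inverse 7.
Miller loop for e_{223} over F_{11126385586709^2}: bits of 223 = 11011111; 7 double steps + 6 add steps, l/v at each.
Result: e(P',Q') = 10809957340681 + 2971098807982*t.
(10809957340681 + 2971098807982*t)^{7} mod (11126385586709,f) = 9826070929509 + 6897938401971*t.

9826070929509 + 6897938401971*t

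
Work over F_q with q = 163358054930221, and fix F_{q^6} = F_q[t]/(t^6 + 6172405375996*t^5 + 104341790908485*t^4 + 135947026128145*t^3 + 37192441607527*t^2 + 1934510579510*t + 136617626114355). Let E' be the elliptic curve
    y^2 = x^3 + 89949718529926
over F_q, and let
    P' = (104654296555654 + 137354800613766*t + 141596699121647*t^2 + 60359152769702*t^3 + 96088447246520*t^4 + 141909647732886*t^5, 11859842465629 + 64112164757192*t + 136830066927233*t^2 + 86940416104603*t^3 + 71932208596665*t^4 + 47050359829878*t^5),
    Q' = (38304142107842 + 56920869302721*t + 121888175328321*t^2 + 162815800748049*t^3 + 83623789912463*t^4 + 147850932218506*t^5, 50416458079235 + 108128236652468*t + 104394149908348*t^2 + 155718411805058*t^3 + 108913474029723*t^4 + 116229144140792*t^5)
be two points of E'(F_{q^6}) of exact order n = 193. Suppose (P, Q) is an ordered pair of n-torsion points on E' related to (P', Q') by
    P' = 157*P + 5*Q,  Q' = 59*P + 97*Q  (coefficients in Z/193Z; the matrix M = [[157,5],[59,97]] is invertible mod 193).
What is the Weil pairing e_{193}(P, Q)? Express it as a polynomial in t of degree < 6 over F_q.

31569530035669 + 14849619732572*t + 94142891124913*t^2 + 34605040118650*t^3 + 23612498246227*t^4 + 42159106644988*t^5

e_{193} is bilinear + alternating on E[193], so e_{193}(157*P + 5*Q, 59*P + 97*Q) = e_{193}(P,Q)^(157*97-5*59).
157*97 - 5*59 = 14934; reduced mod 193: det = 73, inverse 156.
8-bit Miller (11000001) on E'/F_{163358054930221} with a'=0, b'=89949718529926: accumulate tangent/chord ratios at Q'+S and P'+S'.
f_P(D_Q)/f_Q(D_P) = 38262163572621 + 87810944327082*t + 147539597352512*t^2 + 158981840197034*t^3 + 147109174457675*t^4 + 26262755109490*t^5.
Finally e_{193}(P,Q) = 31569530035669 + 14849619732572*t + 94142891124913*t^2 + 34605040118650*t^3 + 23612498246227*t^4 + 42159106644988*t^5.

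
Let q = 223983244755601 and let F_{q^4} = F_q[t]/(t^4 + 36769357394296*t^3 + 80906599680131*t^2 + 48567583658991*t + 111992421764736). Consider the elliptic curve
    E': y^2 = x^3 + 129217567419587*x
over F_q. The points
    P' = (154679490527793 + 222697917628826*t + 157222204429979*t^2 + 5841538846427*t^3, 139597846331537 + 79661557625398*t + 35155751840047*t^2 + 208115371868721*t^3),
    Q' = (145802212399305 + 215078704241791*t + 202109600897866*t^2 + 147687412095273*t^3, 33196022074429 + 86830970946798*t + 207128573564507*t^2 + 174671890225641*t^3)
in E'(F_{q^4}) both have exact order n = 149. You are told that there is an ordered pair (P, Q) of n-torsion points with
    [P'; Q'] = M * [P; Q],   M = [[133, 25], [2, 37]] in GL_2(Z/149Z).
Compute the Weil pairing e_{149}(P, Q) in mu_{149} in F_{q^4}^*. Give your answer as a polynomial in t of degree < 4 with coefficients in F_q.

Since e_{149}(P,P)=e_{149}(Q,Q)=1 and e_{149}(Q,P)=e_{149}(P,Q)^{-1}, expanding e_{149}(133*P + 25*Q,2*P + 37*Q) leaves e(P,Q)^det(M).
det(M) mod 149 = 103; its inverse in (Z/149)^* is 68 (check: 103*68 mod 149 = 1).
Build f_{149,P'} and f_{149,Q'} via the 8-bit ladder of 149=10010101_2; evaluate at shifted divisors; quotient in F_{223983244755601^4}.
f_P(D_Q)/f_Q(D_P) = 161454092027651 + 112422238253643*t + 119273632408005*t^2 + 207407483550569*t^3.
(161454092027651 + 112422238253643*t + 119273632408005*t^2 + 207407483550569*t^3)^{68} mod (223983244755601,f) = 118743231530781 + 119064567662871*t + 90515918694459*t^2 + 159458696794678*t^3.

118743231530781 + 119064567662871*t + 90515918694459*t^2 + 159458696794678*t^3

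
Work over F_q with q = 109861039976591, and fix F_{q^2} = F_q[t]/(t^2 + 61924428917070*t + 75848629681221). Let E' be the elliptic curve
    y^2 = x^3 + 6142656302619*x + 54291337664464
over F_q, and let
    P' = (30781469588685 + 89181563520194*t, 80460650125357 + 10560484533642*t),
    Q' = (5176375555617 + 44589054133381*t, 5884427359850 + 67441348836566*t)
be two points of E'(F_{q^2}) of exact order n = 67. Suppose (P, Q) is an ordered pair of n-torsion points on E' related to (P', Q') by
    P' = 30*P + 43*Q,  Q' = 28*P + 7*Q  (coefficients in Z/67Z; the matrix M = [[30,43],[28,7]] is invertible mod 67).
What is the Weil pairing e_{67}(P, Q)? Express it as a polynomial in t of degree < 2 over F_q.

48485655224394 + 74059343355415*t

e_{67} is bilinear + alternating on E[67], so e_{67}(30*P + 43*Q, 28*P + 7*Q) = e_{67}(P,Q)^(30*7-43*28).
Inverting 11 mod 67: 61. Thus e_{67}(P,Q) = e(P',Q')^{61}.
Build f_{67,P'} and f_{67,Q'} via the 7-bit ladder of 67=1000011_2; evaluate at shifted divisors; quotient in F_{109861039976591^2}.
So e_{67}(P',Q') = 86330221561567 + 75037778432620*t.
Thus e_{67}(P,Q) = 48485655224394 + 74059343355415*t.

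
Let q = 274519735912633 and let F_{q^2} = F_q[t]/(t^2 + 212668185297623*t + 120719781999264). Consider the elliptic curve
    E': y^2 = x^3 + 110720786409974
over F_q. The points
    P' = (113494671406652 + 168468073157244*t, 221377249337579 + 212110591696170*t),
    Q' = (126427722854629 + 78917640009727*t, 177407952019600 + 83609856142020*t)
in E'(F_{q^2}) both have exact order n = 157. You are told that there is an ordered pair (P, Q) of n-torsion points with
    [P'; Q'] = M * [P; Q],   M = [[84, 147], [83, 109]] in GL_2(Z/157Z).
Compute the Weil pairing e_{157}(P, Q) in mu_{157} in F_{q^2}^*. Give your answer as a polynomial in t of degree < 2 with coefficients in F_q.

67277282476674 + 213619496002165*t

Under M = [[84,147],[83,109]] in GL_2(Z/157), e_{157}(P',Q') = e_{157}(P,Q)^(84*109-147*83 mod 157).
Hence e(P,Q) = e(P',Q')^{119} where 119 = 95^{-1} mod 157.
Run Miller on y^2=x^3+110720786409974 over F_{274519735912633}: ladder 10011101 (8 bits); e = f_P(D_Q)/f_Q(D_P).
Miller gives e_{157}(P',Q') = 187289469806782 + 107145521728937*t in F_{274519735912633^2}.
(187289469806782 + 107145521728937*t)^{119} mod (274519735912633,f) = 67277282476674 + 213619496002165*t.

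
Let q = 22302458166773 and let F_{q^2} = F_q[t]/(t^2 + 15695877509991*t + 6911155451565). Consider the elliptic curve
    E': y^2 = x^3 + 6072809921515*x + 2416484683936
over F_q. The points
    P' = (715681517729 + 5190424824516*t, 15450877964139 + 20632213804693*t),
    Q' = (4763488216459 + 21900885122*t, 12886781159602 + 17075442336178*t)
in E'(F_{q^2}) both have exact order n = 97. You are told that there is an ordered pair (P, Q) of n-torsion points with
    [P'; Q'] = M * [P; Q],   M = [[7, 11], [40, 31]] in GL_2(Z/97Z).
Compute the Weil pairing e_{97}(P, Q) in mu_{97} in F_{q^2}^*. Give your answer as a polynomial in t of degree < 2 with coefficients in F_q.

16600412489007 + 20689480509447*t

e_{97} is bilinear + alternating on E[97], so e_{97}(7*P + 11*Q, 40*P + 31*Q) = e_{97}(P,Q)^(7*31-11*40).
Hence e(P,Q) = e(P',Q')^{10} where 10 = 68^{-1} mod 97.
Miller loop for e_{97} over F_{22302458166773^2}: bits of 97 = 1100001; 6 double steps + 2 add steps, l/v at each.
f_P(D_Q)/f_Q(D_P) = 10886056665893 + 7958200960116*t.
Thus e_{97}(P,Q) = 16600412489007 + 20689480509447*t.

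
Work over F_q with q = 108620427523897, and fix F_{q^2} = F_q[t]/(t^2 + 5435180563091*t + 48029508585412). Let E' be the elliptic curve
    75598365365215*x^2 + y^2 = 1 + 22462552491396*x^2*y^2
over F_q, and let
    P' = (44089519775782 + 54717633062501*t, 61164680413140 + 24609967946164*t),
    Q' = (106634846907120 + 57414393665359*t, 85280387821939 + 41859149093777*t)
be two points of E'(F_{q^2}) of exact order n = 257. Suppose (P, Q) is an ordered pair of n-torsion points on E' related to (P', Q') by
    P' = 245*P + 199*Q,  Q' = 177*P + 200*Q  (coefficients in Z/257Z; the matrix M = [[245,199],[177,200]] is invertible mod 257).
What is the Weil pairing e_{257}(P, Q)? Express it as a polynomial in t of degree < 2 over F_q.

93495751989812 + 89975802663142*t

The 257-Weil pairing on E[257] over F_{108620427523897} is alternating-bilinear: e_{257}(P',Q') = e_{257}(P,Q)^det(M).
Inverting 156 mod 257: 229. Thus e_{257}(P,Q) = e(P',Q')^{229}.
Edwards a_E,d_E -> Montgomery A=95910070874598,B=33420648968202 -> Weierstrass 90780113025834,55712302661775 via alpha=106860509246016,beta=40439060099429.
n = 257 = (100000001)_2 (9 bits, wt 2); accumulate f_{257,P'}(Q'+S)/f_{257,P'}(S) along the 8-step ladder.
e_{257}(P',Q') = 65869495492451 + 97788594746704*t.
Finally e_{257}(P,Q) = 93495751989812 + 89975802663142*t.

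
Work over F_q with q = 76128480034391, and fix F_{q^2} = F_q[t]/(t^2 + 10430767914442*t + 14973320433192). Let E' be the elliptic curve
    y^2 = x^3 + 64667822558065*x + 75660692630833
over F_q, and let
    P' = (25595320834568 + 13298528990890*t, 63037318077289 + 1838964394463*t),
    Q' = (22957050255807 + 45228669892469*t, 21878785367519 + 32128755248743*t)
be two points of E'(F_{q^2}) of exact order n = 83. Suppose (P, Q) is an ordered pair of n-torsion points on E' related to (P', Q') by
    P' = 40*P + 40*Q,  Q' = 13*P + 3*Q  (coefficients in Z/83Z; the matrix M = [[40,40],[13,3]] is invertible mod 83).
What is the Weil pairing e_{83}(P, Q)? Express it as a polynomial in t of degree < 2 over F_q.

73942571887267 + 7224897844559*t

Since e_{83}(P,P)=e_{83}(Q,Q)=1 and e_{83}(Q,P)=e_{83}(P,Q)^{-1}, expanding e_{83}(40*P + 40*Q,13*P + 3*Q) leaves e(P,Q)^det(M).
Inverting 15 mod 83: 72. Thus e_{83}(P,Q) = e(P',Q')^{72}.
Run Miller on y^2=x^3+64667822558065*x+75660692630833 over F_{76128480034391}: ladder 1010011 (7 bits); e = f_P(D_Q)/f_Q(D_P).
Miller gives e_{83}(P',Q') = 71164378137932 + 41743949002003*t in F_{76128480034391^2}.
e_{83}(P,Q) = (71164378137932 + 41743949002003*t)^{72} = 73942571887267 + 7224897844559*t.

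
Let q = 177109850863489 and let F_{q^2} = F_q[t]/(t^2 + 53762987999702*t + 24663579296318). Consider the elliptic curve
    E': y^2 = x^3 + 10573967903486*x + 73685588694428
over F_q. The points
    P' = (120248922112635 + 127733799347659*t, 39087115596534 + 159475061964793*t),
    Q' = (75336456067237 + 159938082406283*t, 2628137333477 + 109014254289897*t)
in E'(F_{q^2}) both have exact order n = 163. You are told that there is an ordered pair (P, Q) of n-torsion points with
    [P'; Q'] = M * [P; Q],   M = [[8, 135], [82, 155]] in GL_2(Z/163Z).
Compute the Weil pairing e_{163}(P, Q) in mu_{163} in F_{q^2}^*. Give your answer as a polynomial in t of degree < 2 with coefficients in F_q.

Under M = [[8,135],[82,155]] in GL_2(Z/163), e_{163}(P',Q') = e_{163}(P,Q)^(8*155-135*82 mod 163).
Hence e(P,Q) = e(P',Q')^{88} where 88 = 113^{-1} mod 163.
Miller loop for e_{163} over F_{177109850863489^2}: bits of 163 = 10100011; 7 double steps + 3 add steps, l/v at each.
The quotient is 157159096372119 + 27718375173194*t.
Hence e(P,Q) = 116154271627103 + 55599893143219*t in F_{177109850863489^2}^*.

116154271627103 + 55599893143219*t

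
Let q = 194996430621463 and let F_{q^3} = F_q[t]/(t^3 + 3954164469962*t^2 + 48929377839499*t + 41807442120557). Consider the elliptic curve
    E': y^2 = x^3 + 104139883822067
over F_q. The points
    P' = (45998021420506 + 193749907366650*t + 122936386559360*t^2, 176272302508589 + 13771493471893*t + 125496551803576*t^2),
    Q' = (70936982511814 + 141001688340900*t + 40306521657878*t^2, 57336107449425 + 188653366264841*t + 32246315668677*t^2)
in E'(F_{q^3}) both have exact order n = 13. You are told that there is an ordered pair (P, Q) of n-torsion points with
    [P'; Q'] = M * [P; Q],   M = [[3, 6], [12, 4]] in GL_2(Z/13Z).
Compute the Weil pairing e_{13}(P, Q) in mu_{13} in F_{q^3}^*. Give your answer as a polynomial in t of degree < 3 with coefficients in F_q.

146059992435008 + 89731541809648*t + 128183019338095*t^2

Since e_{13}(P,P)=e_{13}(Q,Q)=1 and e_{13}(Q,P)=e_{13}(P,Q)^{-1}, expanding e_{13}(3*P + 6*Q,12*P + 4*Q) leaves e(P,Q)^det(M).
Inverting 5 mod 13: 8. Thus e_{13}(P,Q) = e(P',Q')^{8}.
Run Miller on y^2=x^3+104139883822067 over F_{194996430621463}: ladder 1101 (4 bits); e = f_P(D_Q)/f_Q(D_P).
f_P(D_Q)/f_Q(D_P) = 2571178180207 + 99517451213304*t + 76580514014707*t^2.
Hence e(P,Q) = 146059992435008 + 89731541809648*t + 128183019338095*t^2 in F_{194996430621463^3}^*.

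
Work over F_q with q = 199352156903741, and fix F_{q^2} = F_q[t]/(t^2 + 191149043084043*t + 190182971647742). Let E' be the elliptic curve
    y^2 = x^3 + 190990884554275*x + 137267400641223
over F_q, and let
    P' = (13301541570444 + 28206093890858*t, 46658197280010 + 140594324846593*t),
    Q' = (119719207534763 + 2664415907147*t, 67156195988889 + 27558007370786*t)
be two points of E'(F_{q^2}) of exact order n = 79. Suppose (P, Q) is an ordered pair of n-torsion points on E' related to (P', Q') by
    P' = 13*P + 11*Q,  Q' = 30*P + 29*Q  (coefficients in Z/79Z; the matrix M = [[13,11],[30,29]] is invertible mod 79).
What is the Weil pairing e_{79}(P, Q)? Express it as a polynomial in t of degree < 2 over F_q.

168845686538613 + 119601702416376*t

The 79-Weil pairing on E[79] over F_{199352156903741} is alternating-bilinear: e_{79}(P',Q') = e_{79}(P,Q)^det(M).
det M = 13*29 - 11*30 = 47 = 47 (mod 79); 47^{-1} = 37 (mod 79).
Build f_{79,P'} and f_{79,Q'} via the 7-bit ladder of 79=1001111_2; evaluate at shifted divisors; quotient in F_{199352156903741^2}.
f_P(D_Q)/f_Q(D_P) = 85149655888385 + 107916183373488*t.
e_{79}(P,Q) = (85149655888385 + 107916183373488*t)^{37} = 168845686538613 + 119601702416376*t.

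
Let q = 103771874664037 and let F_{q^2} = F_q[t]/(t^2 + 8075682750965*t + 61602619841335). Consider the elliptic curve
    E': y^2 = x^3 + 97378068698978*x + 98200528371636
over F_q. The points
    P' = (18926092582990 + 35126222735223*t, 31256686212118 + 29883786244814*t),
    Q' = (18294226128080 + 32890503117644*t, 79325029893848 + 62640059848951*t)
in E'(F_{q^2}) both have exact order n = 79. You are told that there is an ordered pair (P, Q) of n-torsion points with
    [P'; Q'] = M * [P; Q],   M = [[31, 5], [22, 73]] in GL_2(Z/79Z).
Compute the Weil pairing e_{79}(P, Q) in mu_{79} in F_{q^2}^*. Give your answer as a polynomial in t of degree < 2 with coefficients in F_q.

Alternating bilinearity on E[79] (values in mu_{79} in F_{103771874664037^2}) gives e(P',Q') = e(P,Q)^det(M).
det(M) mod 79 = 20; its inverse in (Z/79)^* is 4 (check: 20*4 mod 79 = 1).
Double-and-add over 1001111: 7-1 doublings, 5-1 additions; each step l_{T,T}/v_{2T} or l_{T,P'}/v at Q'+S for random S.
Result: e(P',Q') = 38816988493460 + 52755812724233*t.
(38816988493460 + 52755812724233*t)^{4} mod (103771874664037,f) = 4609161330614 + 59600366247000*t.

4609161330614 + 59600366247000*t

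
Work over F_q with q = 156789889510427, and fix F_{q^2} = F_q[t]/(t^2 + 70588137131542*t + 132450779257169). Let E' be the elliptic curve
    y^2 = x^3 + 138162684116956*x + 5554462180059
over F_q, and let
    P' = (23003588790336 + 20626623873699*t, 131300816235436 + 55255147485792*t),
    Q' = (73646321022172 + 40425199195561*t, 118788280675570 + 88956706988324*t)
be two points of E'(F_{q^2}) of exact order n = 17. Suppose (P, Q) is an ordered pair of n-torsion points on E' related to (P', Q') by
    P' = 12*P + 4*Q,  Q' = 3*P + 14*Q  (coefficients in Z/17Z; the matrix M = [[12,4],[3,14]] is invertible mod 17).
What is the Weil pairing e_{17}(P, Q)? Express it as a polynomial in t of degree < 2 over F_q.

Under M = [[12,4],[3,14]] in GL_2(Z/17), e_{17}(P',Q') = e_{17}(P,Q)^(12*14-4*3 mod 17).
12*14 - 4*3 = 156; reduced mod 17: det = 3, inverse 6.
n = 17 = (10001)_2 (5 bits, wt 2); accumulate f_{17,P'}(Q'+S)/f_{17,P'}(S) along the 4-step ladder.
f_P(D_Q)/f_Q(D_P) = 72821414711165 + 114020300691337*t.
Thus e_{17}(P,Q) = 104256603882227 + 123874533532145*t.

104256603882227 + 123874533532145*t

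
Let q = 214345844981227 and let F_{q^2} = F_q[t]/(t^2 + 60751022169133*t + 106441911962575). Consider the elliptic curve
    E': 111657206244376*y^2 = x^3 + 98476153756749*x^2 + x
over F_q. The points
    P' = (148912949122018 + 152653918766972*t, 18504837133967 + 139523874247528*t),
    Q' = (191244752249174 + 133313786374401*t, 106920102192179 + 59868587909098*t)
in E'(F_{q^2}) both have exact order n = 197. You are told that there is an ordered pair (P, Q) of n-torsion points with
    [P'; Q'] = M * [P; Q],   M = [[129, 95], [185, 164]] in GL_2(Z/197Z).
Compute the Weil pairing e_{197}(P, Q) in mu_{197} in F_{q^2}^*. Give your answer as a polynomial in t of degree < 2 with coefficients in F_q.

e_{197}(aP+bQ,cP+dQ) = e_{197}(P,Q)^(ad-bc); with (a,b,c,d)=(129,95,185,164) this gives the det-197 law.
So e_{197}(P,Q) = e_{197}(P',Q')^{152}, since 35*152 = 1 mod 197.
Montgomery->Weierstrass: x_W = 93010837967037*x+21948794475721, y_W=93010837967037*y on F_{214345844981227}; lands on y^2=x^3+169719860860397*x+28533212429185.
Miller loop for e_{197} over F_{214345844981227^2}: bits of 197 = 11000101; 7 double steps + 3 add steps, l/v at each.
So e_{197}(P',Q') = 51953523333734 + 56408472881754*t.
Hence e(P,Q) = 92277496821688 + 84534579444373*t in F_{214345844981227^2}^*.

92277496821688 + 84534579444373*t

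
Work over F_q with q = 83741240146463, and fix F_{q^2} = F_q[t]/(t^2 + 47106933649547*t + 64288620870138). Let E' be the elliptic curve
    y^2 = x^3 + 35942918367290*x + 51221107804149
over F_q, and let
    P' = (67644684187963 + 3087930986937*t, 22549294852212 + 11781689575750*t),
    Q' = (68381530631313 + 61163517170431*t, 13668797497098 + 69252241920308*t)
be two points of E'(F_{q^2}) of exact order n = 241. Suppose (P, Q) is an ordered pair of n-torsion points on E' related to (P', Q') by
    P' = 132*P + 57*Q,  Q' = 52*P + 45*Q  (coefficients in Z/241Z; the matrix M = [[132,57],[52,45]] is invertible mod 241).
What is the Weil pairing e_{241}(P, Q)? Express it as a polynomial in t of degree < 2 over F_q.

Since e_{241}(P,P)=e_{241}(Q,Q)=1 and e_{241}(Q,P)=e_{241}(P,Q)^{-1}, expanding e_{241}(132*P + 57*Q,52*P + 45*Q) leaves e(P,Q)^det(M).
det M = 132*45 - 57*52 = 2976 = 84 (mod 241); 84^{-1} = 66 (mod 241).
n = 241 = (11110001)_2 (8 bits, wt 5); accumulate f_{241,P'}(Q'+S)/f_{241,P'}(S) along the 7-step ladder.
f_P(D_Q)/f_Q(D_P) = 81749950783631 + 74666856780315*t.
Raise to 66: e(P,Q) = 33293042268911 + 11622648167743*t in mu_{241}.

33293042268911 + 11622648167743*t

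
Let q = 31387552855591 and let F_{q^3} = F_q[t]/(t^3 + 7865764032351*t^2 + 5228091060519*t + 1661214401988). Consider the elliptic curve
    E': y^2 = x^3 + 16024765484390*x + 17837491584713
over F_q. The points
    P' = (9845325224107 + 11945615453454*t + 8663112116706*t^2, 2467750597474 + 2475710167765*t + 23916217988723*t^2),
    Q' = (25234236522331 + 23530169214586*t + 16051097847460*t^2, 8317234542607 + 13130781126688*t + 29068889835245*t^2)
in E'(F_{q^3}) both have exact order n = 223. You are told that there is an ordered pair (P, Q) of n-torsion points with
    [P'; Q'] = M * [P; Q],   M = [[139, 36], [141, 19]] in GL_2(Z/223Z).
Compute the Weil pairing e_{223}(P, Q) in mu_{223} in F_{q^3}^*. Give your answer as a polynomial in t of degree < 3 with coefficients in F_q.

19774873105777 + 2784626392876*t + 25131288894052*t^2

Since e_{223}(P,P)=e_{223}(Q,Q)=1 and e_{223}(Q,P)=e_{223}(P,Q)^{-1}, expanding e_{223}(139*P + 36*Q,141*P + 19*Q) leaves e(P,Q)^det(M).
det M = 139*19 - 36*141 = -2435 = 18 (mod 223); 18^{-1} = 62 (mod 223).
Run Miller on y^2=x^3+16024765484390*x+17837491584713 over F_{31387552855591}: ladder 11011111 (8 bits); e = f_P(D_Q)/f_Q(D_P).
The quotient is 6201658849456 + 21267480925038*t + 12818619061831*t^2.
Hence e(P,Q) = 19774873105777 + 2784626392876*t + 25131288894052*t^2 in F_{31387552855591^3}^*.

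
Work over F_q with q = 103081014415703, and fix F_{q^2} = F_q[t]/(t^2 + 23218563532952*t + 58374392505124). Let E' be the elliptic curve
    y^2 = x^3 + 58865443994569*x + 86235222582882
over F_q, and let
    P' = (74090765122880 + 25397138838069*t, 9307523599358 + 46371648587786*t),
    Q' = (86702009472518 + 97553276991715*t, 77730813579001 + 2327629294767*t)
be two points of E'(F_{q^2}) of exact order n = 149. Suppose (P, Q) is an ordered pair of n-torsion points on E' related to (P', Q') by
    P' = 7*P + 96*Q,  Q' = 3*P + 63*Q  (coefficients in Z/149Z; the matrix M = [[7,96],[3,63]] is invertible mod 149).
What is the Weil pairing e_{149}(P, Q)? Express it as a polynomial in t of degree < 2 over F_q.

94065478268666 + 41526115819764*t

Under M = [[7,96],[3,63]] in GL_2(Z/149), e_{149}(P',Q') = e_{149}(P,Q)^(7*63-96*3 mod 149).
Hence e(P,Q) = e(P',Q')^{112} where 112 = 4^{-1} mod 149.
8-bit Miller (10010101) on E'/F_{103081014415703} with a'=58865443994569, b'=86235222582882: accumulate tangent/chord ratios at Q'+S and P'+S'.
Result: e(P',Q') = 4397089669516 + 7093251980970*t.
Finally e_{149}(P,Q) = 94065478268666 + 41526115819764*t.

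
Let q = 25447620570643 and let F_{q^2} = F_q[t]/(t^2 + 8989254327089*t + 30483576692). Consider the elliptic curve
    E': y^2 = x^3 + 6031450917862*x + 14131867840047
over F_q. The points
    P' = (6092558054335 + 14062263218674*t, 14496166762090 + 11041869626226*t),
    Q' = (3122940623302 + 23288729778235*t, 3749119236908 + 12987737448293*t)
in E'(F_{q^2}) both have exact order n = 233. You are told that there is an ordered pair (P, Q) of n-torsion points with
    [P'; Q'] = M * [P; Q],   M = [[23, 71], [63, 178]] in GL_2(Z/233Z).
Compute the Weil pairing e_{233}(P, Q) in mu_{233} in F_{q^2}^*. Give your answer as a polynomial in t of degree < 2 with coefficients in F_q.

Alternating bilinearity on E[233] (values in mu_{233} in F_{25447620570643^2}) gives e(P',Q') = e(P,Q)^det(M).
23*178 - 71*63 = -379; reduced mod 233: det = 87, inverse 75.
8-bit Miller (11101001) on E'/F_{25447620570643} with a'=6031450917862, b'=14131867840047: accumulate tangent/chord ratios at Q'+S and P'+S'.
The quotient is 1658518138096 + 16619378250316*t.
Finally e_{233}(P,Q) = 19159244115104 + 20092936552563*t.

19159244115104 + 20092936552563*t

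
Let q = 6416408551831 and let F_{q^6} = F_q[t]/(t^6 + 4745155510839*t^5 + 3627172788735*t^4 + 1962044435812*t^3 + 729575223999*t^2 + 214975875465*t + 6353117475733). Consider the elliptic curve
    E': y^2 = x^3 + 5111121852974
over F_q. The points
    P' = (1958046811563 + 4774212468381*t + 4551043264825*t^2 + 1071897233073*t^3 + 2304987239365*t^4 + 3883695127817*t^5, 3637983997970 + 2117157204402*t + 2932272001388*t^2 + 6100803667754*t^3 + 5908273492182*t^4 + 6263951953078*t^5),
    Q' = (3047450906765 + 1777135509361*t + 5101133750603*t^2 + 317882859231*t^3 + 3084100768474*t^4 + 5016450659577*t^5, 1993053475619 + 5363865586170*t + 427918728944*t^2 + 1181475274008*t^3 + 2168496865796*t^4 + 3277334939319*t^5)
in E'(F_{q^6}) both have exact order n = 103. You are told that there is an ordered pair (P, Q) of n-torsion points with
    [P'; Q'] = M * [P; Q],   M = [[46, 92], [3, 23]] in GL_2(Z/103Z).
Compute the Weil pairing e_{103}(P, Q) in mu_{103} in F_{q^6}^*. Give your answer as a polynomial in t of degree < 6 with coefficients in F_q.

e_{103} is bilinear + alternating on E[103], so e_{103}(46*P + 92*Q, 3*P + 23*Q) = e_{103}(P,Q)^(46*23-92*3).
Inverting 61 mod 103: 76. Thus e_{103}(P,Q) = e(P',Q')^{76}.
Run Miller on y^2=x^3+5111121852974 over F_{6416408551831}: ladder 1100111 (7 bits); e = f_P(D_Q)/f_Q(D_P).
e_{103}(P',Q') = 2644057722197 + 4866375640060*t + 1889053616791*t^2 + 2522613211232*t^3 + 4239039566305*t^4 + 4430202610069*t^5.
(2644057722197 + 4866375640060*t + 1889053616791*t^2 + 2522613211232*t^3 + 4239039566305*t^4 + 4430202610069*t^5)^{76} mod (6416408551831,f) = 4628176955651 + 6089891384416*t + 3746495288181*t^2 + 372201889659*t^3 + 5948347624080*t^4 + 3859384499823*t^5.

4628176955651 + 6089891384416*t + 3746495288181*t^2 + 372201889659*t^3 + 5948347624080*t^4 + 3859384499823*t^5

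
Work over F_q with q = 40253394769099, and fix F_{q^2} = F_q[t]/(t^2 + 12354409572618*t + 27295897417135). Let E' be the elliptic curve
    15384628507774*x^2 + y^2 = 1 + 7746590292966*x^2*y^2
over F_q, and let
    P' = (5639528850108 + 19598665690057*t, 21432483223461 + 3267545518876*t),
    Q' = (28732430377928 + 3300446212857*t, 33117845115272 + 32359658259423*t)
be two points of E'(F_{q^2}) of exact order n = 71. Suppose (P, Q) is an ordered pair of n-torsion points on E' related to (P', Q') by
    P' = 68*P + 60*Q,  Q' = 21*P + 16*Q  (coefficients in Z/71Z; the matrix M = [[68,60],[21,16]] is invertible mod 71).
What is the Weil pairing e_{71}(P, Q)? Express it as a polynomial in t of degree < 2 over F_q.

Under M = [[68,60],[21,16]] in GL_2(Z/71), e_{71}(P',Q') = e_{71}(P,Q)^(68*16-60*21 mod 71).
Hence e(P,Q) = e(P',Q')^{26} where 26 = 41^{-1} mod 71.
Map (x,y)_Ed via u=(1+y)/(1-y), v=(1+y)/((1-y)x) to Montgomery A=18116454053284,B=12353794976132; then to (a',b')=(32860602931026,18681872868859).
Run Miller on y^2=x^3+32860602931026*x+18681872868859 over F_{40253394769099}: ladder 1000111 (7 bits); e = f_P(D_Q)/f_Q(D_P).
e_{71}(P',Q') = 4780236197803 + 38009831293142*t.
Finally e_{71}(P,Q) = 13981759150214 + 31385168981202*t.

13981759150214 + 31385168981202*t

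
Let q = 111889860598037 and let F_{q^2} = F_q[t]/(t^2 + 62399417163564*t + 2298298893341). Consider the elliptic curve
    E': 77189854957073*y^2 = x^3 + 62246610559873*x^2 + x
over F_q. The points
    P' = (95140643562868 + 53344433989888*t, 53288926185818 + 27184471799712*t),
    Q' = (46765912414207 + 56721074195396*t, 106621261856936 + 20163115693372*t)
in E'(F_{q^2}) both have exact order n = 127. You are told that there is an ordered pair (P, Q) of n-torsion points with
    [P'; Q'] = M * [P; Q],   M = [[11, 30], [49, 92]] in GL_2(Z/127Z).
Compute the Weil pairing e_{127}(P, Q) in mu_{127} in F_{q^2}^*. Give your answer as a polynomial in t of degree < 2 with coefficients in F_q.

e_{127}(aP+bQ,cP+dQ) = e_{127}(P,Q)^(ad-bc); with (a,b,c,d)=(11,30,49,92) this gives the det-127 law.
det(M) mod 127 = 50; its inverse in (Z/127)^* is 94 (check: 50*94 mod 127 = 1).
Set x_W=39304377755845*u+88394103312261, y_W=39304377755845*v; then E': y_W^2=x_W^3+34444677303127*x_W+11952608929267.
7-bit Miller (1111111) on E'/F_{111889860598037} with a'=34444677303127, b'=11952608929267: accumulate tangent/chord ratios at Q'+S and P'+S'.
e_{127}(P',Q') = 26480210082801 + 82873541168665*t.
Thus e_{127}(P,Q) = 31248485670178 + 93724298543915*t.

31248485670178 + 93724298543915*t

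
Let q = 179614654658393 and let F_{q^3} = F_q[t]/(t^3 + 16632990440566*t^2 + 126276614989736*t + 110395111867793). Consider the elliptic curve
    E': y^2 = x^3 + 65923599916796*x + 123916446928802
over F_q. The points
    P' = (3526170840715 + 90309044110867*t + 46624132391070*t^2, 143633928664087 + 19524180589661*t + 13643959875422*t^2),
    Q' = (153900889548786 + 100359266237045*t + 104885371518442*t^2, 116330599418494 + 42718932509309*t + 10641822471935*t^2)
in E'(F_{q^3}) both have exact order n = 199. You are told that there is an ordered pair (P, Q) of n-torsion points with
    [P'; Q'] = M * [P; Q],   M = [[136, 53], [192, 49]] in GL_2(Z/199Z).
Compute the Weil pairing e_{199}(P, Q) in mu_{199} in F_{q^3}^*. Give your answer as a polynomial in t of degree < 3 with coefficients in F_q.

e_{199}(aP+bQ,cP+dQ) = e_{199}(P,Q)^(ad-bc); with (a,b,c,d)=(136,53,192,49) this gives the det-199 law.
So e_{199}(P,Q) = e_{199}(P',Q')^{145}, since 70*145 = 1 mod 199.
Run Miller on y^2=x^3+65923599916796*x+123916446928802 over F_{179614654658393}: ladder 11000111 (8 bits); e = f_P(D_Q)/f_Q(D_P).
So e_{199}(P',Q') = 107190526927174 + 171953706402253*t + 120609392925043*t^2.
e_{199}(P,Q) = (107190526927174 + 171953706402253*t + 120609392925043*t^2)^{145} = 95135300001425 + 141511472735042*t + 108384798134323*t^2.

95135300001425 + 141511472735042*t + 108384798134323*t^2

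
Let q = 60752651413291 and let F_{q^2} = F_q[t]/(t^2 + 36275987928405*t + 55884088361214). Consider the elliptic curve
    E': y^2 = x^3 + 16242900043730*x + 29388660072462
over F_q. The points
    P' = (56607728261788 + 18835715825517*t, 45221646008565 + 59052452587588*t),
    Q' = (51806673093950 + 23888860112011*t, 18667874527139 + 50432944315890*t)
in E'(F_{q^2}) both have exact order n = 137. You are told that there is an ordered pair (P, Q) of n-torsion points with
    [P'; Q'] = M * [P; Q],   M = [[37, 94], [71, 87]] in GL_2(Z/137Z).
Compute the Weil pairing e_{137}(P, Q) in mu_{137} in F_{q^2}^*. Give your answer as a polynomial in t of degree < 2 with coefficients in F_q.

30773594341076 + 41583959328555*t

Under M = [[37,94],[71,87]] in GL_2(Z/137), e_{137}(P',Q') = e_{137}(P,Q)^(37*87-94*71 mod 137).
Inverting 107 mod 137: 105. Thus e_{137}(P,Q) = e(P',Q')^{105}.
Run Miller on y^2=x^3+16242900043730*x+29388660072462 over F_{60752651413291}: ladder 10001001 (8 bits); e = f_P(D_Q)/f_Q(D_P).
e_{137}(P',Q') = 26600730643774 + 8945626923808*t.
e_{137}(P,Q) = (26600730643774 + 8945626923808*t)^{105} = 30773594341076 + 41583959328555*t.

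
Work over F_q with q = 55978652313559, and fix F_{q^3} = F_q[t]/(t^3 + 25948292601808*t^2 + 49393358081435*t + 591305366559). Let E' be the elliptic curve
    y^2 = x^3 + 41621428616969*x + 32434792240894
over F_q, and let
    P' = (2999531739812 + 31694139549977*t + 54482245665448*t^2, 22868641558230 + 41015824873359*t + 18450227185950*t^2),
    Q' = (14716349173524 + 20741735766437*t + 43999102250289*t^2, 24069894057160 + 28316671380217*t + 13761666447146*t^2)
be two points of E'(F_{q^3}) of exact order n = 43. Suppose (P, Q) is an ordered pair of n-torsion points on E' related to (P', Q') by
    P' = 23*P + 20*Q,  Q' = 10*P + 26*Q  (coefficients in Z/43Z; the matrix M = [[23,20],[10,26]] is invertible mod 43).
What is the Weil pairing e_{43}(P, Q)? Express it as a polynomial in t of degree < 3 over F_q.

14651586624758 + 32992864090447*t + 49779451078625*t^2

The 43-Weil pairing on E[43] over F_{55978652313559} is alternating-bilinear: e_{43}(P',Q') = e_{43}(P,Q)^det(M).
Hence e(P,Q) = e(P',Q')^{4} where 4 = 11^{-1} mod 43.
n = 43 = (101011)_2 (6 bits, wt 4); accumulate f_{43,P'}(Q'+S)/f_{43,P'}(S) along the 5-step ladder.
Miller gives e_{43}(P',Q') = 19221434356005 + 13468266633820*t + 46518174189909*t^2 in F_{55978652313559^3}.
Hence e(P,Q) = 14651586624758 + 32992864090447*t + 49779451078625*t^2 in F_{55978652313559^3}^*.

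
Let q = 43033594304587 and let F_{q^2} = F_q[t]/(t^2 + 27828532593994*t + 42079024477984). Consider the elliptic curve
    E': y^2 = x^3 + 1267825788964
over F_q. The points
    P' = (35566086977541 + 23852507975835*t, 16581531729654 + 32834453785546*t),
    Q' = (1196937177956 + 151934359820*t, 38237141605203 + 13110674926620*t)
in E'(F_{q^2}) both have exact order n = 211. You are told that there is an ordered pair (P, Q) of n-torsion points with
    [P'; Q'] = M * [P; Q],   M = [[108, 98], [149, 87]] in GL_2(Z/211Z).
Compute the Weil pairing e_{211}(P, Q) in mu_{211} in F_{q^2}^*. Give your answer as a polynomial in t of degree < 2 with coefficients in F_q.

e_{211}(aP+bQ,cP+dQ) = e_{211}(P,Q)^(ad-bc); with (a,b,c,d)=(108,98,149,87) this gives the det-211 law.
So e_{211}(P,Q) = e_{211}(P',Q')^{52}, since 69*52 = 1 mod 211.
8-bit Miller (11010011) on E'/F_{43033594304587} with a'=0, b'=1267825788964: accumulate tangent/chord ratios at Q'+S and P'+S'.
Result: e(P',Q') = 3953648452014 + 37624414121480*t.
(3953648452014 + 37624414121480*t)^{52} mod (43033594304587,f) = 33421758766806 + 9100125110999*t.

33421758766806 + 9100125110999*t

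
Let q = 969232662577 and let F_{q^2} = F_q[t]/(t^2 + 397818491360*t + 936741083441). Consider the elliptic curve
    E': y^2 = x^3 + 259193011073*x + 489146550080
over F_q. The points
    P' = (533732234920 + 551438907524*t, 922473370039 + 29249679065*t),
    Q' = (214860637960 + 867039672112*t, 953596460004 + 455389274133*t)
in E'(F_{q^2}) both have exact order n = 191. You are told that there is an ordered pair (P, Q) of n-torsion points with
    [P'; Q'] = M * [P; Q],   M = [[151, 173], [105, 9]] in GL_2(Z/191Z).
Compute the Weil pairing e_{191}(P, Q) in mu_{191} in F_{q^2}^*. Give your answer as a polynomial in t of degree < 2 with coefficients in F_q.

Alternating bilinearity on E[191] (values in mu_{191} in F_{969232662577^2}) gives e(P',Q') = e(P,Q)^det(M).
det M = 151*9 - 173*105 = -16806 = 2 (mod 191); 2^{-1} = 96 (mod 191).
Build f_{191,P'} and f_{191,Q'} via the 8-bit ladder of 191=10111111_2; evaluate at shifted divisors; quotient in F_{969232662577^2}.
Miller gives e_{191}(P',Q') = 216806231845 + 780731594609*t in F_{969232662577^2}.
e_{191}(P,Q) = (216806231845 + 780731594609*t)^{96} = 610046605225 + 801864405719*t.

610046605225 + 801864405719*t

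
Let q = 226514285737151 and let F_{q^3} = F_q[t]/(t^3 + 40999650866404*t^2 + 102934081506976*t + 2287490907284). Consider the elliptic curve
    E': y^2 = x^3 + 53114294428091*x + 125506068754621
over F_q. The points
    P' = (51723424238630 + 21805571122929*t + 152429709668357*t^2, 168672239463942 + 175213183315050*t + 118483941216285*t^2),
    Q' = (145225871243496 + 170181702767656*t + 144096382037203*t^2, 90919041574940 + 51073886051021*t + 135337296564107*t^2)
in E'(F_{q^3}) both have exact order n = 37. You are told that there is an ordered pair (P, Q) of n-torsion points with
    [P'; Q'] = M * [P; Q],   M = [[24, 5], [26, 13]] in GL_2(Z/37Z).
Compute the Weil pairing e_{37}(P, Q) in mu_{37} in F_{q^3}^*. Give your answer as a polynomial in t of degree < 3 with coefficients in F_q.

Under M = [[24,5],[26,13]] in GL_2(Z/37), e_{37}(P',Q') = e_{37}(P,Q)^(24*13-5*26 mod 37).
det M = 24*13 - 5*26 = 182 = 34 (mod 37); 34^{-1} = 12 (mod 37).
6-bit Miller (100101) on E'/F_{226514285737151} with a'=53114294428091, b'=125506068754621: accumulate tangent/chord ratios at Q'+S and P'+S'.
Result: e(P',Q') = 209518000538003 + 123060554197361*t + 8385118033148*t^2.
Raise to 12: e(P,Q) = 160372958082375 + 120694515946665*t + 105255313714075*t^2 in mu_{37}.

160372958082375 + 120694515946665*t + 105255313714075*t^2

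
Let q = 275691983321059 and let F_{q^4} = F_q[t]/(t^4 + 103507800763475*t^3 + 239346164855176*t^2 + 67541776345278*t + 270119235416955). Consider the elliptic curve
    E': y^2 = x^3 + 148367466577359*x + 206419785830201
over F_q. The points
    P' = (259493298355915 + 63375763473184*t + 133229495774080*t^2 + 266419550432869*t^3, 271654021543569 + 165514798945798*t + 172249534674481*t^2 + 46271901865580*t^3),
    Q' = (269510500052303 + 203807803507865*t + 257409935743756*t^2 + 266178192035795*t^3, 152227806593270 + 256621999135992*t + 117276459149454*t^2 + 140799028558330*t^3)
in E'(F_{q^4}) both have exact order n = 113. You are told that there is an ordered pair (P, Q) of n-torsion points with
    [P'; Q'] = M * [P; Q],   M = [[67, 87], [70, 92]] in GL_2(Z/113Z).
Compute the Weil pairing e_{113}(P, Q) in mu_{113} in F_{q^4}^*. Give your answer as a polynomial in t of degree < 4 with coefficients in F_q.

220798669410869 + 181142260460646*t + 235077576237247*t^2 + 181814502301345*t^3

Since e_{113}(P,P)=e_{113}(Q,Q)=1 and e_{113}(Q,P)=e_{113}(P,Q)^{-1}, expanding e_{113}(67*P + 87*Q,70*P + 92*Q) leaves e(P,Q)^det(M).
det(M) mod 113 = 74; its inverse in (Z/113)^* is 84 (check: 74*84 mod 113 = 1).
n = 113 = (1110001)_2 (7 bits, wt 4); accumulate f_{113,P'}(Q'+S)/f_{113,P'}(S) along the 6-step ladder.
The quotient is 145747611698430 + 122063099989613*t + 98292037413010*t^2 + 100683093205882*t^3.
Thus e_{113}(P,Q) = 220798669410869 + 181142260460646*t + 235077576237247*t^2 + 181814502301345*t^3.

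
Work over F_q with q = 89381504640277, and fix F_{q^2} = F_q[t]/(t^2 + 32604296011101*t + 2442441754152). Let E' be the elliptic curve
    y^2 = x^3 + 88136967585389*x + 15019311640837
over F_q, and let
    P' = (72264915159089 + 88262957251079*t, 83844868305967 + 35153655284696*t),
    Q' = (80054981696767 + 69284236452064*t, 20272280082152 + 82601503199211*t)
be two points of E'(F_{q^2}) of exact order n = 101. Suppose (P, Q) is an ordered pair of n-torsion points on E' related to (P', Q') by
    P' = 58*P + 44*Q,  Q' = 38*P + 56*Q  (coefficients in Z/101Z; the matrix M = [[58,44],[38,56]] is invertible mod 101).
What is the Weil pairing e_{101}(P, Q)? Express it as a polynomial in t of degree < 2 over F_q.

42180240154702 + 52890777937855*t

e_{101} is bilinear + alternating on E[101], so e_{101}(58*P + 44*Q, 38*P + 56*Q) = e_{101}(P,Q)^(58*56-44*38).
det(M) mod 101 = 61; its inverse in (Z/101)^* is 53 (check: 61*53 mod 101 = 1).
Build f_{101,P'} and f_{101,Q'} via the 7-bit ladder of 101=1100101_2; evaluate at shifted divisors; quotient in F_{89381504640277^2}.
Result: e(P',Q') = 38849413057553 + 10639617743237*t.
e_{101}(P,Q) = (38849413057553 + 10639617743237*t)^{53} = 42180240154702 + 52890777937855*t.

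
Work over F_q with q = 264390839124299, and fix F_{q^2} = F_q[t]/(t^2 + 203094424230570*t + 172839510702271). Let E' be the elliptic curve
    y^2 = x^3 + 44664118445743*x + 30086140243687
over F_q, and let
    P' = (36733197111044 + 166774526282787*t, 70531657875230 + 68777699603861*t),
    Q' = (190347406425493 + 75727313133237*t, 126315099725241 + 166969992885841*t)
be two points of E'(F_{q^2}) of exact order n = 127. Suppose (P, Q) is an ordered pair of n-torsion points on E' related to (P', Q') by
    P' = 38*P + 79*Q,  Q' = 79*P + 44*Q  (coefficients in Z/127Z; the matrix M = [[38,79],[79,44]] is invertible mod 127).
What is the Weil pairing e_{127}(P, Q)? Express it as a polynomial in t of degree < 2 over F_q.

52786525719576 + 31407841882772*t

e_{127}(aP+bQ,cP+dQ) = e_{127}(P,Q)^(ad-bc); with (a,b,c,d)=(38,79,79,44) this gives the det-127 law.
det M = 38*44 - 79*79 = -4569 = 3 (mod 127); 3^{-1} = 85 (mod 127).
Build f_{127,P'} and f_{127,Q'} via the 7-bit ladder of 127=1111111_2; evaluate at shifted divisors; quotient in F_{264390839124299^2}.
f_P(D_Q)/f_Q(D_P) = 180695384903694 + 263798904493294*t.
Thus e_{127}(P,Q) = 52786525719576 + 31407841882772*t.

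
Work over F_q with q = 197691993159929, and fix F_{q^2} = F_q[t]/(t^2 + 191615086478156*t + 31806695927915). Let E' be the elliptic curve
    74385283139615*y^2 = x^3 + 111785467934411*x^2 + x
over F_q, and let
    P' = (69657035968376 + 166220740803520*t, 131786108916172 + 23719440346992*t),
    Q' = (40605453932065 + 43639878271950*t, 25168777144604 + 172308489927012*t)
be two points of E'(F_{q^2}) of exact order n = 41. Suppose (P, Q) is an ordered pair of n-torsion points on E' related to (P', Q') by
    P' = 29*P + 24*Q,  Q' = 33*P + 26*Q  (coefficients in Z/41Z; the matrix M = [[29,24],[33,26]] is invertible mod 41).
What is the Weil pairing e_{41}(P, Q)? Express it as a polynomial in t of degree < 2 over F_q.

Alternating bilinearity on E[41] (values in mu_{41} in F_{197691993159929^2}) gives e(P',Q') = e(P,Q)^det(M).
det M = 29*26 - 24*33 = -38 = 3 (mod 41); 3^{-1} = 14 (mod 41).
Undo Montgomery via alpha=142941064692511, beta=88482478181119: (a',b')=(25319556477967,60671204439842) over F_{197691993159929}.
Miller loop for e_{41} over F_{197691993159929^2}: bits of 41 = 101001; 5 double steps + 2 add steps, l/v at each.
Miller gives e_{41}(P',Q') = 12204821640690 + 117727452399330*t in F_{197691993159929^2}.
(12204821640690 + 117727452399330*t)^{14} mod (197691993159929,f) = 185032322771707 + 95604740803728*t.

185032322771707 + 95604740803728*t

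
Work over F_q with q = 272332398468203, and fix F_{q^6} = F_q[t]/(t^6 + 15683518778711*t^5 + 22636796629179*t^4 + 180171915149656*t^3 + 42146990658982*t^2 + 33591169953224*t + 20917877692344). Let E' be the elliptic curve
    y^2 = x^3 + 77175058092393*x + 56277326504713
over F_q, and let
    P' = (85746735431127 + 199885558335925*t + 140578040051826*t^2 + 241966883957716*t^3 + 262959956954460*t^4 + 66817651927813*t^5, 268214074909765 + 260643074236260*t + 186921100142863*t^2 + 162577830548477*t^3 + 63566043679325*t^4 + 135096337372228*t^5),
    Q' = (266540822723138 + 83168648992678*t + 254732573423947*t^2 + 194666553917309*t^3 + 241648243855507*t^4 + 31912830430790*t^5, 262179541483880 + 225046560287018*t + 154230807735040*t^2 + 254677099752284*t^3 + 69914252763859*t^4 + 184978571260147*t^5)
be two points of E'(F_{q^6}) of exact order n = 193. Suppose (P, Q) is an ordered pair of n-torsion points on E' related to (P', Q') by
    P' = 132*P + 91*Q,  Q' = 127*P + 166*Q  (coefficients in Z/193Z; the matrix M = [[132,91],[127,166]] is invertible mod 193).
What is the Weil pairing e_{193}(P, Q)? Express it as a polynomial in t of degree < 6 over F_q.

The 193-Weil pairing on E[193] over F_{272332398468203} is alternating-bilinear: e_{193}(P',Q') = e_{193}(P,Q)^det(M).
132*166 - 91*127 = 10355; reduced mod 193: det = 126, inverse 72.
Miller loop for e_{193} over F_{272332398468203^6}: bits of 193 = 11000001; 7 double steps + 2 add steps, l/v at each.
The quotient is 214429791488754 + 250243067157527*t + 174669493870254*t^2 + 120234679410630*t^3 + 257263508115327*t^4 + 207154863695126*t^5.
e_{193}(P,Q) = (214429791488754 + 250243067157527*t + 174669493870254*t^2 + 120234679410630*t^3 + 257263508115327*t^4 + 207154863695126*t^5)^{72} = 73221446647509 + 175638140467300*t + 69131087175685*t^2 + 99685704167208*t^3 + 128887856881886*t^4 + 35988281241875*t^5.

73221446647509 + 175638140467300*t + 69131087175685*t^2 + 99685704167208*t^3 + 128887856881886*t^4 + 35988281241875*t^5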